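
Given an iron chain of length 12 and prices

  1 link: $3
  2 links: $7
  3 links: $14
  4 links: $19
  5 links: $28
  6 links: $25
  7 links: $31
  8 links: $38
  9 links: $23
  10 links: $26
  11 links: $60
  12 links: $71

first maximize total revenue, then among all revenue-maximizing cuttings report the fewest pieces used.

1

Let r[k] be the best obtainable value from length k. For each k, try every first piece i and keep the best of price[i] + r[k−i].
r[1] = 3
r[2] = max(3+3, 7+0) = 7
r[3] = max(3+7, 7+3, 14+0) = 14
r[4] = max(3+14, 7+7, 14+3, 19+0) = 19
r[5] = max(3+19, 7+14, 14+7, 19+3, 28+0) = 28
r[6] = max(3+28, 7+19, 14+14, 19+7, 28+3, 25+0) = 31
r[7] = max(3+31, 7+28, 14+19, …, 25+3, 31+0) = 35
r[8] = max(3+35, 7+31, 14+28, …, 31+3, 38+0) = 42
r[9] = max(3+42, 7+35, 14+31, …, 38+3, 23+0) = 47
r[10] = max(3+47, 7+42, 14+35, …, 23+3, 26+0) = 56
r[11] = max(3+56, 7+47, 14+42, …, 26+3, 60+0) = 60
r[12] = max(3+60, 7+56, 14+47, …, 60+3, 71+0) = 71
Maximum revenue is $71.
Now minimize piece count subject to staying optimal: for each k, pieces[k] = 1 + min over i with p[i]+r[k−i]=r[k] of pieces[k−i].
pieces[9] = 2
pieces[10] = 2
pieces[11] = 1
pieces[12] = 1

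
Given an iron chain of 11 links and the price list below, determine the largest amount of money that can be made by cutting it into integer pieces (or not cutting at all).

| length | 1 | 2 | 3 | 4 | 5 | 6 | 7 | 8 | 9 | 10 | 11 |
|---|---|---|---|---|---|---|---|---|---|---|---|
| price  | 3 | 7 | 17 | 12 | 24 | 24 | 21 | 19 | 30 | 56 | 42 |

Let r[k] be the best obtainable value from length k. For each k, try every first piece i and keep the best of price[i] + r[k−i].
r[1] = 3
r[2] = max(3+3, 7+0) = 7
r[3] = max(3+7, 7+3, 17+0) = 17
r[4] = max(3+17, 7+7, 17+3, 12+0) = 20
r[5] = max(3+20, 7+17, 17+7, 12+3, 24+0) = 24
r[6] = max(3+24, 7+20, 17+17, 12+7, 24+3, 24+0) = 34
r[7] = max(3+34, 7+24, 17+20, …, 24+3, 21+0) = 37
r[8] = max(3+37, 7+34, 17+24, …, 21+3, 19+0) = 41
r[9] = max(3+41, 7+37, 17+34, …, 19+3, 30+0) = 51
r[10] = max(3+51, 7+41, 17+37, …, 30+3, 56+0) = 56
r[11] = max(3+56, 7+51, 17+41, …, 56+3, 42+0) = 59
One optimal cutting: 10 + 1 → $56 + $3 = $59.

59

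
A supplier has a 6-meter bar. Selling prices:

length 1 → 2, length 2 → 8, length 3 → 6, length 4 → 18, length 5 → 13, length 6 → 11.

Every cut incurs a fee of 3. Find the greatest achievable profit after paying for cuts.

23

Let r[k] be the best obtainable value from length k. For each k, try every first piece i and keep the best of price[i] + r[k−i] minus the 3 cut fee when i<k.
r[1] = 2
r[2] = max(2+2-3, 8+0) = 8
r[3] = max(2+8-3, 8+2-3, 6+0) = 7
r[4] = max(2+7-3, 8+8-3, 6+2-3, 18+0) = 18
r[5] = max(2+18-3, 8+7-3, 6+8-3, 18+2-3, 13+0) = 17
r[6] = max(2+17-3, 8+18-3, 6+7-3, 18+8-3, 13+2-3, 11+0) = 23
One optimal plan: pieces 4 + 2 (1 cut) → 26 − 3 = 23.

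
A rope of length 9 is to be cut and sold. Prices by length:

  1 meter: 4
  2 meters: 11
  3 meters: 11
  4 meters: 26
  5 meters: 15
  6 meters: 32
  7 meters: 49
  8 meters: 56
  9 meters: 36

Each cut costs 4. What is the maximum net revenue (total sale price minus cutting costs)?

Build net[k] bottom-up: net[k] = max over allowed piece i of (p[i] + net[k−i]) − 4 per cut.
net[1] = 4
net[2] = 11
net[3] = 11  (first piece 1, then net[2]=11)
net[4] = 26
net[5] = 26  (first piece 1, then net[4]=26)
net[6] = 33  (first piece 2, then net[4]=26)
net[7] = 49
net[8] = 56
net[9] = 56  (first piece 1, then net[8]=56)
One optimal plan: pieces 8 + 1 (1 cut) → 60 − 4 = 56.

56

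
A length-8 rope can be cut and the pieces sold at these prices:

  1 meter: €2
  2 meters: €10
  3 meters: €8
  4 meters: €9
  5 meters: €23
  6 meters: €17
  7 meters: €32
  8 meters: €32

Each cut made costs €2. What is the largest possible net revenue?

Build v[k] bottom-up: v[k] = max over allowed piece i of (p[i] + v[k−i]) − 2 per cut.
v[1] = 2
v[2] = 10
v[3] = 10  (first piece 1, then v[2]=10)
v[4] = 18  (first piece 2, then v[2]=10)
v[5] = 23
v[6] = 26  (first piece 2, then v[4]=18)
v[7] = 32
v[8] = 34  (first piece 2, then v[6]=26)
One optimal plan: pieces 2 + 2 + 2 + 2 (3 cuts) → €40 − €6 = €34.

34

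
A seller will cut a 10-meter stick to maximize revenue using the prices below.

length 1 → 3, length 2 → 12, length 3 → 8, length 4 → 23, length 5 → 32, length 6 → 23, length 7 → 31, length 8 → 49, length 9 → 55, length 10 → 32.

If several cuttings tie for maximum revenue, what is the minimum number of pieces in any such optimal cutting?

Build r[k] bottom-up: r[k] = max over allowed piece i of (p[i] + r[k−i]).
r[1] = 3
r[2] = 12
r[3] = 15  (first piece 1, then r[2]=12)
r[4] = 24  (first piece 2, then r[2]=12)
r[5] = 32
r[6] = 36  (first piece 2, then r[4]=24)
r[7] = 44  (first piece 2, then r[5]=32)
r[8] = 49
r[9] = 56  (first piece 2, then r[7]=44)
r[10] = 64  (first piece 5, then r[5]=32)
Maximum revenue is 64.
Now minimize piece count subject to staying optimal: for each k, pieces[k] = 1 + min over i with p[i]+r[k−i]=r[k] of pieces[k−i].
pieces[7] = 2
pieces[8] = 1
pieces[9] = 3
pieces[10] = 2

2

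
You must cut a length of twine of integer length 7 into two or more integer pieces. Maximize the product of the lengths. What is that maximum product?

Fill f[k] for k=2..7: at each k try every first piece i and multiply by the better of (k−i) uncut or f[k−i].
f[2] = 1×max(1,0) = 1×1 = 1
f[3] = 1×max(2,1) = 1×2 = 2
f[4] = 2×max(2,1) = 2×2 = 4
f[5] = 2×max(3,2) = 2×3 = 6
f[6] = 3×max(3,2) = 3×3 = 9
f[7] = 2×max(5,6) = 2×6 = 12
One optimal split: 3 + 2 + 2; product 3×2×2 = 12.

12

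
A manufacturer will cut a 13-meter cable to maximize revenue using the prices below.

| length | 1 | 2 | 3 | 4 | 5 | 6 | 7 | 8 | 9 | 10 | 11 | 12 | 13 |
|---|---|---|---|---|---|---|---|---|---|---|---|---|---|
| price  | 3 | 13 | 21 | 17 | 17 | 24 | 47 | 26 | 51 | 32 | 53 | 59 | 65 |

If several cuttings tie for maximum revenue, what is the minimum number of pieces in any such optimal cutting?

3

Build r[k] bottom-up: r[k] = max over allowed piece i of (p[i] + r[k−i]).
r[1] = 3
r[2] = max(3+3, 13+0) = 13
r[3] = max(3+13, 13+3, 21+0) = 21
r[4] = max(3+21, 13+13, 21+3, 17+0) = 26
r[5] = max(3+26, 13+21, 21+13, 17+3, 17+0) = 34
r[6] = max(3+34, 13+26, 21+21, 17+13, 17+3, 24+0) = 42
r[7] = max(3+42, 13+34, 21+26, …, 24+3, 47+0) = 47
r[8] = max(3+47, 13+42, 21+34, …, 47+3, 26+0) = 55
r[9] = max(3+55, 13+47, 21+42, …, 26+3, 51+0) = 63
r[10] = max(3+63, 13+55, 21+47, …, 51+3, 32+0) = 68
r[11] = max(3+68, 13+63, 21+55, …, 32+3, 53+0) = 76
r[12] = max(3+76, 13+68, 21+63, …, 53+3, 59+0) = 84
r[13] = max(3+84, 13+76, 21+68, …, 59+3, 65+0) = 89
Maximum revenue is 89.
Now minimize piece count subject to staying optimal: for each k, pieces[k] = 1 + min over i with p[i]+r[k−i]=r[k] of pieces[k−i].
pieces[10] = 2
pieces[11] = 4
pieces[12] = 4
pieces[13] = 3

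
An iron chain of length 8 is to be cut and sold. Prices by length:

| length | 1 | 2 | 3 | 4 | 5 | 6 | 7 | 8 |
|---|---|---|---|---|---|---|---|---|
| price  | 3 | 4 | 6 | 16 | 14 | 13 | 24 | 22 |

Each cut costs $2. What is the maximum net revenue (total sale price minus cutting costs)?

30

Build net[k] bottom-up: net[k] = max over allowed piece i of (p[i] + net[k−i]) − 2 per cut.
net[1] = 3
net[2] = 4  (first piece 1, then net[1]=3)
net[3] = 6
net[4] = 16
net[5] = 17  (first piece 1, then net[4]=16)
net[6] = 18  (first piece 1, then net[5]=17)
net[7] = 24
net[8] = 30  (first piece 4, then net[4]=16)
One optimal plan: pieces 4 + 4 (1 cut) → $32 − $2 = $30.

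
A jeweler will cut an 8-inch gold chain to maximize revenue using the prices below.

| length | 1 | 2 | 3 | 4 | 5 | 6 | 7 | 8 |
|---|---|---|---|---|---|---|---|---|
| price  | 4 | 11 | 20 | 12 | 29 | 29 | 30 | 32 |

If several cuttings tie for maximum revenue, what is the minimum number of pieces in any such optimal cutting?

3

Let r[k] be the best obtainable value from length k. For each k, try every first piece i and keep the best of price[i] + r[k−i].
r[1] = 4
r[2] = 11
r[3] = 20
r[4] = 24  (first piece 1, then r[3]=20)
r[5] = 31  (first piece 2, then r[3]=20)
r[6] = 40  (first piece 3, then r[3]=20)
r[7] = 44  (first piece 1, then r[6]=40)
r[8] = 51  (first piece 2, then r[6]=40)
Maximum revenue is $51.
Now minimize piece count subject to staying optimal: for each k, pieces[k] = 1 + min over i with p[i]+r[k−i]=r[k] of pieces[k−i].
pieces[5] = 2
pieces[6] = 2
pieces[7] = 3
pieces[8] = 3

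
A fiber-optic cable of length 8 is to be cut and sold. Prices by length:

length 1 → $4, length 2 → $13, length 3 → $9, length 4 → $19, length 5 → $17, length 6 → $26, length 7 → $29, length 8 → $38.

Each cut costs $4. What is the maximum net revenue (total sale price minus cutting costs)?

40

Build r[k] bottom-up: r[k] = max over allowed piece i of (p[i] + r[k−i]) − 4 per cut.
r[1] = 4
r[2] = 13
r[3] = 13  (first piece 1, then r[2]=13)
r[4] = 22  (first piece 2, then r[2]=13)
r[5] = 22  (first piece 1, then r[4]=22)
r[6] = 31  (first piece 2, then r[4]=22)
r[7] = 31  (first piece 1, then r[6]=31)
r[8] = 40  (first piece 2, then r[6]=31)
One optimal plan: pieces 2 + 2 + 2 + 2 (3 cuts) → $52 − $12 = $40.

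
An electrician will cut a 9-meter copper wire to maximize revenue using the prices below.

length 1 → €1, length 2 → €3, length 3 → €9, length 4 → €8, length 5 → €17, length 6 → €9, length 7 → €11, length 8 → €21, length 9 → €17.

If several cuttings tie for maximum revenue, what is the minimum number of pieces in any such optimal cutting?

3

Consider every possible first cut. r[k] is the best of p[i]+r[k−i] over all sellable i≤k.
r[1] = 1
r[2] = max(1+1, 3+0) = 3
r[3] = max(1+3, 3+1, 9+0) = 9
r[4] = max(1+9, 3+3, 9+1, 8+0) = 10
r[5] = max(1+10, 3+9, 9+3, 8+1, 17+0) = 17
r[6] = max(1+17, 3+10, 9+9, 8+3, 17+1, 9+0) = 18
r[7] = max(1+18, 3+17, 9+10, …, 9+1, 11+0) = 20
r[8] = max(1+20, 3+18, 9+17, …, 11+1, 21+0) = 26
r[9] = max(1+26, 3+20, 9+18, …, 21+1, 17+0) = 27
Maximum revenue is €27.
Now minimize piece count subject to staying optimal: for each k, pieces[k] = 1 + min over i with p[i]+r[k−i]=r[k] of pieces[k−i].
pieces[6] = 2
pieces[7] = 2
pieces[8] = 2
pieces[9] = 3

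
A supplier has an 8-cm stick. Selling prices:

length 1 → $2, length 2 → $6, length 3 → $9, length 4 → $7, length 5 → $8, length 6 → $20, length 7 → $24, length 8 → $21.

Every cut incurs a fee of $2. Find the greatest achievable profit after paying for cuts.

24

Consider every possible first cut. net[k] is the best of p[i]+net[k−i] over all sellable i≤k, charging 2 whenever i<k.
net[1] = 2
net[2] = 6
net[3] = 9
net[4] = 10  (first piece 2, then net[2]=6)
net[5] = 13  (first piece 2, then net[3]=9)
net[6] = 20
net[7] = 24
net[8] = 24  (first piece 1, then net[7]=24)
One optimal plan: pieces 7 + 1 (1 cut) → $26 − $2 = $24.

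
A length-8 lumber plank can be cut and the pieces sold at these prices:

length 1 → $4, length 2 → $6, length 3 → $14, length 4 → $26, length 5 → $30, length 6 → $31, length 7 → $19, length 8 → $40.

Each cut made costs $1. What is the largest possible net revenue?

Build r[k] bottom-up: r[k] = max over allowed piece i of (p[i] + r[k−i]) − 1 per cut.
r[1] = 4
r[2] = 7  (first piece 1, then r[1]=4)
r[3] = 14
r[4] = 26
r[5] = 30
r[6] = 33  (first piece 1, then r[5]=30)
r[7] = 39  (first piece 3, then r[4]=26)
r[8] = 51  (first piece 4, then r[4]=26)
One optimal plan: pieces 4 + 4 (1 cut) → $52 − $1 = $51.

51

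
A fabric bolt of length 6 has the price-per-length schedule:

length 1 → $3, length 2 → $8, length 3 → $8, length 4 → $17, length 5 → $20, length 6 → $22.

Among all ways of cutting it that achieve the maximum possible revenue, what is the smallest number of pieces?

2

Let r[k] be the best obtainable value from length k. For each k, try every first piece i and keep the best of price[i] + r[k−i].
r[1] = 3
r[2] = 8
r[3] = 11  (first piece 1, then r[2]=8)
r[4] = 17
r[5] = 20  (first piece 1, then r[4]=17)
r[6] = 25  (first piece 2, then r[4]=17)
Maximum revenue is $25.
Now minimize piece count subject to staying optimal: for each k, pieces[k] = 1 + min over i with p[i]+r[k−i]=r[k] of pieces[k−i].
pieces[3] = 2
pieces[4] = 1
pieces[5] = 1
pieces[6] = 2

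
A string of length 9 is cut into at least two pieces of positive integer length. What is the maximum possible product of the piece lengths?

27

Let m[k] be the best product for length k (with at least one cut). For each first piece i, the rest contributes max(k−i, m[k−i]).
Small cases: m[2]=1, m[3]=2, m[4]=4.
m[5] = 2*max(3,2) = 2*3 = 6
m[6] = 3*max(3,2) = 3*3 = 9
m[7] = 2*max(5,6) = 2*6 = 12
m[8] = 2*max(6,9) = 2*9 = 18
m[9] = 3*max(6,9) = 3*9 = 27
One optimal split: 3 + 3 + 3; product 3*3*3 = 27.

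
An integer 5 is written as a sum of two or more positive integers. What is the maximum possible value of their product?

6

Fill f[k] for k=2..5: at each k try every first piece i and multiply by the better of (k−i) uncut or f[k−i].
f[2] = 1·max(1,0) = 1·1 = 1
f[3] = 1·max(2,1) = 1·2 = 2
f[4] = 2·max(2,1) = 2·2 = 4
f[5] = 2·max(3,2) = 2·3 = 6
One optimal split: 3 + 2; product 3·2 = 6.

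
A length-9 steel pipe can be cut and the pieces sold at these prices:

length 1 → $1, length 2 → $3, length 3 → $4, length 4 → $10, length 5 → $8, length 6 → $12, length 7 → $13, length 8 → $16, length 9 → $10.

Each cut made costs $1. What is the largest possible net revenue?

Build r[k] bottom-up: r[k] = max over allowed piece i of (p[i] + r[k−i]) − 1 per cut.
r[1] = 1
r[2] = max(1+1-1, 3+0) = 3
r[3] = max(1+3-1, 3+1-1, 4+0) = 4
r[4] = max(1+4-1, 3+3-1, 4+1-1, 10+0) = 10
r[5] = max(1+10-1, 3+4-1, 4+3-1, 10+1-1, 8+0) = 10
r[6] = max(1+10-1, 3+10-1, 4+4-1, 10+3-1, 8+1-1, 12+0) = 12
r[7] = max(1+12-1, 3+10-1, 4+10-1, …, 12+1-1, 13+0) = 13
r[8] = max(1+13-1, 3+12-1, 4+10-1, …, 13+1-1, 16+0) = 19
r[9] = max(1+19-1, 3+13-1, 4+12-1, …, 16+1-1, 10+0) = 19
One optimal plan: pieces 4 + 4 + 1 (2 cuts) → $21 − $2 = $19.

19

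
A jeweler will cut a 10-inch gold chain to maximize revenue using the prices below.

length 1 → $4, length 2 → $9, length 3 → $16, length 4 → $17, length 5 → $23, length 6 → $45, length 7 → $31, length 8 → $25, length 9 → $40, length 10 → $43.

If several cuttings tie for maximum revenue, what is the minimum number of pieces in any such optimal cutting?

3

Consider every possible first cut. r[k] is the best of p[i]+r[k−i] over all sellable i≤k.
r[1] = 4
r[2] = 9
r[3] = 16
r[4] = 20  (first piece 1, then r[3]=16)
r[5] = 25  (first piece 2, then r[3]=16)
r[6] = 45
r[7] = 49  (first piece 1, then r[6]=45)
r[8] = 54  (first piece 2, then r[6]=45)
r[9] = 61  (first piece 3, then r[6]=45)
r[10] = 65  (first piece 1, then r[9]=61)
Maximum revenue is $65.
Now minimize piece count subject to staying optimal: for each k, pieces[k] = 1 + min over i with p[i]+r[k−i]=r[k] of pieces[k−i].
pieces[7] = 2
pieces[8] = 2
pieces[9] = 2
pieces[10] = 3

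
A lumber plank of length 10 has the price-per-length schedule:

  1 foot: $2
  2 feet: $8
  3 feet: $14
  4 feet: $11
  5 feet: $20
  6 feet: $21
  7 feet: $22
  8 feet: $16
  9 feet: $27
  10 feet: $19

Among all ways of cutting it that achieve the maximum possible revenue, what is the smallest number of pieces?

Build r[k] bottom-up: r[k] = max over allowed piece i of (p[i] + r[k−i]).
r[1] = 2
r[2] = max(2+2, 8+0) = 8
r[3] = max(2+8, 8+2, 14+0) = 14
r[4] = max(2+14, 8+8, 14+2, 11+0) = 16
r[5] = max(2+16, 8+14, 14+8, 11+2, 20+0) = 22
r[6] = max(2+22, 8+16, 14+14, 11+8, 20+2, 21+0) = 28
r[7] = max(2+28, 8+22, 14+16, …, 21+2, 22+0) = 30
r[8] = max(2+30, 8+28, 14+22, …, 22+2, 16+0) = 36
r[9] = max(2+36, 8+30, 14+28, …, 16+2, 27+0) = 42
r[10] = max(2+42, 8+36, 14+30, …, 27+2, 19+0) = 44
Maximum revenue is $44.
Now minimize piece count subject to staying optimal: for each k, pieces[k] = 1 + min over i with p[i]+r[k−i]=r[k] of pieces[k−i].
pieces[7] = 3
pieces[8] = 3
pieces[9] = 3
pieces[10] = 4

4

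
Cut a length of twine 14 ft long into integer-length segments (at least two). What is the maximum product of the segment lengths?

162

Define f[k] = max over 1≤i<k of i · max(k−i, f[k−i]); the inner max lets the remainder stay uncut if that's better.
f[2] = 1·max(1,0) = 1·1 = 1
f[3] = max(1·2, 2·1) = 2
f[4] = max(1·3, 2·2, 3·1) = 4
f[5] = max(1·4, 2·3, 3·2, 4·1) = 6
f[6] = max(1·6, 2·4, 3·3, 4·2, 5·1) = 9
f[7] = max(1·9, 2·6, 3·4, 4·3, 5·2, 6·1) = 12
f[8] = max(1·12, 2·9, 3·6, …, 6·2, 7·1) = 18
f[9] = max(1·18, 2·12, 3·9, …, 7·2, 8·1) = 27
f[10] = max(1·27, 2·18, 3·12, …, 8·2, 9·1) = 36
f[11] = max(1·36, 2·27, 3·18, …, 9·2, 10·1) = 54
f[12] = max(1·54, 2·36, 3·27, …, 10·2, 11·1) = 81
f[13] = max(1·81, 2·54, 3·36, …, 11·2, 12·1) = 108
f[14] = max(1·108, 2·81, 3·54, …, 12·2, 13·1) = 162
One optimal split: 3 + 3 + 3 + 3 + 2; product 3·3·3·3·2 = 162.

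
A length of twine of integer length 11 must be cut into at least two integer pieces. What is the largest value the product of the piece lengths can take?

Fill f[k] for k=2..11: at each k try every first piece i and multiply by the better of (k−i) uncut or f[k−i].
f[2] = 1*max(1,0) = 1*1 = 1
f[3] = 1*max(2,1) = 1*2 = 2
f[4] = 2*max(2,1) = 2*2 = 4
f[5] = 2*max(3,2) = 2*3 = 6
f[6] = 3*max(3,2) = 3*3 = 9
f[7] = 2*max(5,6) = 2*6 = 12
f[8] = 2*max(6,9) = 2*9 = 18
f[9] = 3*max(6,9) = 3*9 = 27
f[10] = 2*max(8,18) = 2*18 = 36
f[11] = 2*max(9,27) = 2*27 = 54
One optimal split: 3 + 3 + 3 + 2; product 3*3*3*2 = 54.

54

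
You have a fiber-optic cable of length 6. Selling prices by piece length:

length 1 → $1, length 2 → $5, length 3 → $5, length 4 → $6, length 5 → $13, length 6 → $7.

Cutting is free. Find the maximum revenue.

Let R[k] be the best obtainable value from length k. For each k, try every first piece i and keep the best of price[i] + R[k−i].
R[1] = 1
R[2] = 5
R[3] = 6  (first piece 1, then R[2]=5)
R[4] = 10  (first piece 2, then R[2]=5)
R[5] = 13
R[6] = 15  (first piece 2, then R[4]=10)
One optimal cutting: 2 + 2 + 2 → $5 + $5 + $5 = $15.

15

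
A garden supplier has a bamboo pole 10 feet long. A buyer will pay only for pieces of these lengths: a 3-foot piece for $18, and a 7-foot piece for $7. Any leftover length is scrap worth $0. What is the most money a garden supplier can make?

Build best[k] bottom-up: best[k] = max over allowed piece i of (p[i] + best[k−i]).
best[1] = 0
best[2] = 0
best[3] = 18
best[4] = 18
best[5] = 18
best[6] = 36  (first piece 3, then best[3]=18)
best[7] = max(18+18, 7+0) = 36
best[8] = max(18+18, 7+0) = 36
best[9] = max(18+36, 7+0) = 54
best[10] = max(18+36, 7+18) = 54
One optimal cutting: pieces 3 + 3 + 3 with 1 foot of scrap → $54.

54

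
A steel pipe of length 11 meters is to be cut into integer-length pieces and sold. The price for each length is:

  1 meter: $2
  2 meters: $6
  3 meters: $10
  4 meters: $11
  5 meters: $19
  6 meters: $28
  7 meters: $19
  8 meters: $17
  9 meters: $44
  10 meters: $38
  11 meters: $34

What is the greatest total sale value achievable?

50

Build r[k] bottom-up: r[k] = max over allowed piece i of (p[i] + r[k−i]).
r[1] = 2
r[2] = max(2+2, 6+0) = 6
r[3] = max(2+6, 6+2, 10+0) = 10
r[4] = max(2+10, 6+6, 10+2, 11+0) = 12
r[5] = max(2+12, 6+10, 10+6, 11+2, 19+0) = 19
r[6] = max(2+19, 6+12, 10+10, 11+6, 19+2, 28+0) = 28
r[7] = max(2+28, 6+19, 10+12, …, 28+2, 19+0) = 30
r[8] = max(2+30, 6+28, 10+19, …, 19+2, 17+0) = 34
r[9] = max(2+34, 6+30, 10+28, …, 17+2, 44+0) = 44
r[10] = max(2+44, 6+34, 10+30, …, 44+2, 38+0) = 46
r[11] = max(2+46, 6+44, 10+34, …, 38+2, 34+0) = 50
One optimal cutting: 9 + 2 → $44 + $6 = $50.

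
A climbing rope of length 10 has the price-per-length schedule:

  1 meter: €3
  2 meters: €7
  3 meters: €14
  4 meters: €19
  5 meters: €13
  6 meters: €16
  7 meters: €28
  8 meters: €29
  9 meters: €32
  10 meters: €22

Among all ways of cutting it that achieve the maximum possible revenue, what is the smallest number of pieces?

3

Consider every possible first cut. r[k] is the best of p[i]+r[k−i] over all sellable i≤k.
r[1] = 3
r[2] = 7
r[3] = 14
r[4] = 19
r[5] = 22  (first piece 1, then r[4]=19)
r[6] = 28  (first piece 3, then r[3]=14)
r[7] = 33  (first piece 3, then r[4]=19)
r[8] = 38  (first piece 4, then r[4]=19)
r[9] = 42  (first piece 3, then r[6]=28)
r[10] = 47  (first piece 3, then r[7]=33)
Maximum revenue is €47.
Now minimize piece count subject to staying optimal: for each k, pieces[k] = 1 + min over i with p[i]+r[k−i]=r[k] of pieces[k−i].
pieces[7] = 2
pieces[8] = 2
pieces[9] = 3
pieces[10] = 3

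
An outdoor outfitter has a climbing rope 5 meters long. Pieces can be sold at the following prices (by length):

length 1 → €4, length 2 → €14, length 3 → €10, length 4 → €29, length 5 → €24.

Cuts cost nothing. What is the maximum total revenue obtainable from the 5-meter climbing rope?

33

Let v[k] be the best obtainable value from length k. For each k, try every first piece i and keep the best of price[i] + v[k−i].
v[1] = 4
v[2] = max(4+4, 14+0) = 14
v[3] = max(4+14, 14+4, 10+0) = 18
v[4] = max(4+18, 14+14, 10+4, 29+0) = 29
v[5] = max(4+29, 14+18, 10+14, 29+4, 24+0) = 33
One optimal cutting: 4 + 1 → €29 + €4 = €33.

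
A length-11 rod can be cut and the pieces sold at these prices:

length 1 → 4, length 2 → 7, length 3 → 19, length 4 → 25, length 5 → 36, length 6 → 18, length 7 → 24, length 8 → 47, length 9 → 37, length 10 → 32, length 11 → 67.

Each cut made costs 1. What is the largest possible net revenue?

74

Consider every possible first cut. r[k] is the best of p[i]+r[k−i] over all sellable i≤k, charging 1 whenever i<k.
r[1] = 4
r[2] = max(4+4-1, 7+0) = 7
r[3] = max(4+7-1, 7+4-1, 19+0) = 19
r[4] = max(4+19-1, 7+7-1, 19+4-1, 25+0) = 25
r[5] = max(4+25-1, 7+19-1, 19+7-1, 25+4-1, 36+0) = 36
r[6] = max(4+36-1, 7+25-1, 19+19-1, 25+7-1, 36+4-1, 18+0) = 39
r[7] = max(4+39-1, 7+36-1, 19+25-1, …, 18+4-1, 24+0) = 43
r[8] = max(4+43-1, 7+39-1, 19+36-1, …, 24+4-1, 47+0) = 54
r[9] = max(4+54-1, 7+43-1, 19+39-1, …, 47+4-1, 37+0) = 60
r[10] = max(4+60-1, 7+54-1, 19+43-1, …, 37+4-1, 32+0) = 71
r[11] = max(4+71-1, 7+60-1, 19+54-1, …, 32+4-1, 67+0) = 74
One optimal plan: pieces 5 + 5 + 1 (2 cuts) → 76 − 2 = 74.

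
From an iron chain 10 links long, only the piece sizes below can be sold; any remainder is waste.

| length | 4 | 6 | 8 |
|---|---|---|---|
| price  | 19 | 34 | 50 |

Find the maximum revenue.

53

Build best[k] bottom-up: best[k] = max over allowed piece i of (p[i] + best[k−i]).
best[1] = 0
best[2] = 0
best[3] = 0
best[4] = 19
best[5] = 19
best[6] = max(19+0, 34+0) = 34
best[7] = max(19+0, 34+0) = 34
best[8] = max(19+19, 34+0, 50+0) = 50
best[9] = max(19+19, 34+0, 50+0) = 50
best[10] = max(19+34, 34+19, 50+0) = 53
One optimal cutting: 6 + 4 → $53.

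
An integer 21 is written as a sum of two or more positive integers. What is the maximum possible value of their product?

2187

Let P[k] be the best product for length k (with at least one cut). For each first piece i, the rest contributes max(k−i, P[k−i]).
P[2] = 1·max(1,0) = 1·1 = 1
P[3] = max(1·2, 2·1) = 2
P[4] = max(1·3, 2·2, 3·1) = 4
P[5] = max(1·4, 2·3, 3·2, 4·1) = 6
P[6] = max(1·6, 2·4, 3·3, 4·2, 5·1) = 9
P[7] = max(1·9, 2·6, 3·4, 4·3, 5·2, 6·1) = 12
P[8] = max(1·12, 2·9, 3·6, …, 6·2, 7·1) = 18
P[9] = max(1·18, 2·12, 3·9, …, 7·2, 8·1) = 27
P[10] = max(1·27, 2·18, 3·12, …, 8·2, 9·1) = 36
P[11] = max(1·36, 2·27, 3·18, …, 9·2, 10·1) = 54
P[12] = max(1·54, 2·36, 3·27, …, 10·2, 11·1) = 81
P[13] = max(1·81, 2·54, 3·36, …, 11·2, 12·1) = 108
P[14] = max(1·108, 2·81, 3·54, …, 12·2, 13·1) = 162
P[15] = max(1·162, 2·108, 3·81, …, 13·2, 14·1) = 243
P[16] = max(1·243, 2·162, 3·108, …, 14·2, 15·1) = 324
P[17] = max(1·324, 2·243, 3·162, …, 15·2, 16·1) = 486
P[18] = max(1·486, 2·324, 3·243, …, 16·2, 17·1) = 729
P[19] = max(1·729, 2·486, 3·324, …, 17·2, 18·1) = 972
P[20] = max(1·972, 2·729, 3·486, …, 18·2, 19·1) = 1458
P[21] = max(1·1458, 2·972, 3·729, …, 19·2, 20·1) = 2187
One optimal split: 3 + 3 + 3 + 3 + 3 + 3 + 3; product 3·3·3·3·3·3·3 = 2187.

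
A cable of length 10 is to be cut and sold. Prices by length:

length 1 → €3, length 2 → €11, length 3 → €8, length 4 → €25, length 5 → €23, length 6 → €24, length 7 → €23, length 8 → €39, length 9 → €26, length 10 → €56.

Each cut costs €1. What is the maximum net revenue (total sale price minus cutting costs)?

Consider every possible first cut. v[k] is the best of p[i]+v[k−i] over all sellable i≤k, charging 1 whenever i<k.
v[1] = 3
v[2] = max(3+3-1, 11+0) = 11
v[3] = max(3+11-1, 11+3-1, 8+0) = 13
v[4] = max(3+13-1, 11+11-1, 8+3-1, 25+0) = 25
v[5] = max(3+25-1, 11+13-1, 8+11-1, 25+3-1, 23+0) = 27
v[6] = max(3+27-1, 11+25-1, 8+13-1, 25+11-1, 23+3-1, 24+0) = 35
v[7] = max(3+35-1, 11+27-1, 8+25-1, …, 24+3-1, 23+0) = 37
v[8] = max(3+37-1, 11+35-1, 8+27-1, …, 23+3-1, 39+0) = 49
v[9] = max(3+49-1, 11+37-1, 8+35-1, …, 39+3-1, 26+0) = 51
v[10] = max(3+51-1, 11+49-1, 8+37-1, …, 26+3-1, 56+0) = 59
One optimal plan: pieces 4 + 4 + 2 (2 cuts) → €61 − €2 = €59.

59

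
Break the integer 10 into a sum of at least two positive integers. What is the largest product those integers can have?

Let prod[k] be the best product for length k (with at least one cut). For each first piece i, the rest contributes max(k−i, prod[k−i]).
Small cases: prod[2]=1, prod[3]=2, prod[4]=4, prod[5]=6.
prod[6] = 3*max(3,2) = 3*3 = 9
prod[7] = 2*max(5,6) = 2*6 = 12
prod[8] = 2*max(6,9) = 2*9 = 18
prod[9] = 3*max(6,9) = 3*9 = 27
prod[10] = 2*max(8,18) = 2*18 = 36
One optimal split: 3 + 3 + 2 + 2; product 3*3*2*2 = 36.

36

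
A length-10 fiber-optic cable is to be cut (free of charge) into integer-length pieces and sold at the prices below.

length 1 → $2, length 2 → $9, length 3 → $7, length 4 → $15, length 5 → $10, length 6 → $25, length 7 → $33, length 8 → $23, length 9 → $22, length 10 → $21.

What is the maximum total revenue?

Consider every possible first cut. r[k] is the best of p[i]+r[k−i] over all sellable i≤k.
r[1] = 2
r[2] = 9
r[3] = 11  (first piece 1, then r[2]=9)
r[4] = 18  (first piece 2, then r[2]=9)
r[5] = 20  (first piece 1, then r[4]=18)
r[6] = 27  (first piece 2, then r[4]=18)
r[7] = 33
r[8] = 36  (first piece 2, then r[6]=27)
r[9] = 42  (first piece 2, then r[7]=33)
r[10] = 45  (first piece 2, then r[8]=36)
One optimal cutting: 2 + 2 + 2 + 2 + 2 → $9 + $9 + $9 + $9 + $9 = $45.

45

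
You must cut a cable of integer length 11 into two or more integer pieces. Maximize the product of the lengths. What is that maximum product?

Let g[k] be the best product for length k (with at least one cut). For each first piece i, the rest contributes max(k−i, g[k−i]).
g[2] = 1×max(1,0) = 1×1 = 1
g[3] = max(1×2, 2×1) = 2
g[4] = max(1×3, 2×2, 3×1) = 4
g[5] = max(1×4, 2×3, 3×2, 4×1) = 6
g[6] = max(1×6, 2×4, 3×3, 4×2, 5×1) = 9
g[7] = max(1×9, 2×6, 3×4, 4×3, 5×2, 6×1) = 12
g[8] = max(1×12, 2×9, 3×6, …, 6×2, 7×1) = 18
g[9] = max(1×18, 2×12, 3×9, …, 7×2, 8×1) = 27
g[10] = max(1×27, 2×18, 3×12, …, 8×2, 9×1) = 36
g[11] = max(1×36, 2×27, 3×18, …, 9×2, 10×1) = 54
One optimal split: 3 + 3 + 3 + 2; product 3×3×3×2 = 54.

54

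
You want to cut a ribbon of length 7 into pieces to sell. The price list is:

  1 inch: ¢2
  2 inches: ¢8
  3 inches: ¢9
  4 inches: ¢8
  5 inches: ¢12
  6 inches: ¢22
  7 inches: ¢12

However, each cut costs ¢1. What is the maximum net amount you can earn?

Consider every possible first cut. net[k] is the best of p[i]+net[k−i] over all sellable i≤k, charging 1 whenever i<k.
net[1] = 2
net[2] = max(2+2-1, 8+0) = 8
net[3] = max(2+8-1, 8+2-1, 9+0) = 9
net[4] = max(2+9-1, 8+8-1, 9+2-1, 8+0) = 15
net[5] = max(2+15-1, 8+9-1, 9+8-1, 8+2-1, 12+0) = 16
net[6] = max(2+16-1, 8+15-1, 9+9-1, 8+8-1, 12+2-1, 22+0) = 22
net[7] = max(2+22-1, 8+16-1, 9+15-1, …, 22+2-1, 12+0) = 23
One optimal plan: pieces 2 + 2 + 2 + 1 (3 cuts) → ¢26 − ¢3 = ¢23.

23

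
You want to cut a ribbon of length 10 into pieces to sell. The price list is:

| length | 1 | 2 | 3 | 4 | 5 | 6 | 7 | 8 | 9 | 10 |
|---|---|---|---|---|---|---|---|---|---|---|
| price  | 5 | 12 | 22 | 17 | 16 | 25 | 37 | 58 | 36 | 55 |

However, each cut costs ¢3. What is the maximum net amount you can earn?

67

Consider every possible first cut. net[k] is the best of p[i]+net[k−i] over all sellable i≤k, charging 3 whenever i<k.
net[1] = 5
net[2] = max(5+5-3, 12+0) = 12
net[3] = max(5+12-3, 12+5-3, 22+0) = 22
net[4] = max(5+22-3, 12+12-3, 22+5-3, 17+0) = 24
net[5] = max(5+24-3, 12+22-3, 22+12-3, 17+5-3, 16+0) = 31
net[6] = max(5+31-3, 12+24-3, 22+22-3, 17+12-3, 16+5-3, 25+0) = 41
net[7] = max(5+41-3, 12+31-3, 22+24-3, …, 25+5-3, 37+0) = 43
net[8] = max(5+43-3, 12+41-3, 22+31-3, …, 37+5-3, 58+0) = 58
net[9] = max(5+58-3, 12+43-3, 22+41-3, …, 58+5-3, 36+0) = 60
net[10] = max(5+60-3, 12+58-3, 22+43-3, …, 36+5-3, 55+0) = 67
One optimal plan: pieces 8 + 2 (1 cut) → ¢70 − ¢3 = ¢67.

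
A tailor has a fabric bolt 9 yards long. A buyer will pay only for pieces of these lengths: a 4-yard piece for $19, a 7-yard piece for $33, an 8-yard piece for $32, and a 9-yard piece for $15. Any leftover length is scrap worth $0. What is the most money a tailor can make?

38

Let r[k] be the best obtainable value from length k. For each k, try every first piece i and keep the best of price[i] + r[k−i].
r[1] = 0
r[2] = 0
r[3] = 0
r[4] = 19
r[5] = 19
r[6] = 19
r[7] = 33
r[8] = 38  (first piece 4, then r[4]=19)
r[9] = 38
One optimal cutting: pieces 4 + 4 with 1 yard of scrap → $38.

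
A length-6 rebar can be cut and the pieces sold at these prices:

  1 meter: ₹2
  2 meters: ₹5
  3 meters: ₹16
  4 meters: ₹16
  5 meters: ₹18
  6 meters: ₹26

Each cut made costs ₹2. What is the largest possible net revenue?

Consider every possible first cut. net[k] is the best of p[i]+net[k−i] over all sellable i≤k, charging 2 whenever i<k.
net[1] = 2
net[2] = 5
net[3] = 16
net[4] = 16  (first piece 1, then net[3]=16)
net[5] = 19  (first piece 2, then net[3]=16)
net[6] = 30  (first piece 3, then net[3]=16)
One optimal plan: pieces 3 + 3 (1 cut) → ₹32 − ₹2 = ₹30.

30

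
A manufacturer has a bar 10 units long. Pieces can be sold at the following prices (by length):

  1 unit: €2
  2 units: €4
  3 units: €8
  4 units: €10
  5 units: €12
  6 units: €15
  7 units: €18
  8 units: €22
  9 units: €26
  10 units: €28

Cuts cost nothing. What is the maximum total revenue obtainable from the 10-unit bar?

Let best[k] be the best obtainable value from length k. For each k, try every first piece i and keep the best of price[i] + best[k−i].
best[1] = 2
best[2] = 4  (first piece 1, then best[1]=2)
best[3] = 8
best[4] = 10  (first piece 1, then best[3]=8)
best[5] = 12  (first piece 1, then best[4]=10)
best[6] = 16  (first piece 3, then best[3]=8)
best[7] = 18  (first piece 1, then best[6]=16)
best[8] = 22
best[9] = 26
best[10] = 28  (first piece 1, then best[9]=26)
One optimal cutting: 9 + 1 → €26 + €2 = €28.

28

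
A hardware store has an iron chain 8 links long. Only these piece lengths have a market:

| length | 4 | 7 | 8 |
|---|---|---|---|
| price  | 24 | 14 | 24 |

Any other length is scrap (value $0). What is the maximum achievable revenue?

Build best[k] bottom-up: best[k] = max over allowed piece i of (p[i] + best[k−i]).
best[1] = 0
best[2] = 0
best[3] = 0
best[4] = 24
best[5] = 24
best[6] = 24
best[7] = 24
best[8] = 48  (first piece 4, then best[4]=24)
One optimal cutting: 4 + 4 → $48.

48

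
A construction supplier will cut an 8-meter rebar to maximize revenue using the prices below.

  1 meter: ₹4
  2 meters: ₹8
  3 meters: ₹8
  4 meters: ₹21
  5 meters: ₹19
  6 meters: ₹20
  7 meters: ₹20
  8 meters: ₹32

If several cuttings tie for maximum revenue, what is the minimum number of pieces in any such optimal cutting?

Let r[k] be the best obtainable value from length k. For each k, try every first piece i and keep the best of price[i] + r[k−i].
r[1] = 4
r[2] = max(4+4, 8+0) = 8
r[3] = max(4+8, 8+4, 8+0) = 12
r[4] = max(4+12, 8+8, 8+4, 21+0) = 21
r[5] = max(4+21, 8+12, 8+8, 21+4, 19+0) = 25
r[6] = max(4+25, 8+21, 8+12, 21+8, 19+4, 20+0) = 29
r[7] = max(4+29, 8+25, 8+21, …, 20+4, 20+0) = 33
r[8] = max(4+33, 8+29, 8+25, …, 20+4, 32+0) = 42
Maximum revenue is ₹42.
Now minimize piece count subject to staying optimal: for each k, pieces[k] = 1 + min over i with p[i]+r[k−i]=r[k] of pieces[k−i].
pieces[5] = 2
pieces[6] = 2
pieces[7] = 3
pieces[8] = 2

2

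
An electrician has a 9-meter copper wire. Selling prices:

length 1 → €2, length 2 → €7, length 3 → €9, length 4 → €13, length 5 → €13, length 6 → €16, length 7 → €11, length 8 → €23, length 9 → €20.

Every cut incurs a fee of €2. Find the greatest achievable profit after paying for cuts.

25

Let v[k] be the best obtainable value from length k. For each k, try every first piece i and keep the best of price[i] + v[k−i] minus the 2 cut fee when i<k.
v[1] = 2
v[2] = max(2+2-2, 7+0) = 7
v[3] = max(2+7-2, 7+2-2, 9+0) = 9
v[4] = max(2+9-2, 7+7-2, 9+2-2, 13+0) = 13
v[5] = max(2+13-2, 7+9-2, 9+7-2, 13+2-2, 13+0) = 14
v[6] = max(2+14-2, 7+13-2, 9+9-2, 13+7-2, 13+2-2, 16+0) = 18
v[7] = max(2+18-2, 7+14-2, 9+13-2, …, 16+2-2, 11+0) = 20
v[8] = max(2+20-2, 7+18-2, 9+14-2, …, 11+2-2, 23+0) = 24
v[9] = max(2+24-2, 7+20-2, 9+18-2, …, 23+2-2, 20+0) = 25
One optimal plan: pieces 4 + 3 + 2 (2 cuts) → €29 − €4 = €25.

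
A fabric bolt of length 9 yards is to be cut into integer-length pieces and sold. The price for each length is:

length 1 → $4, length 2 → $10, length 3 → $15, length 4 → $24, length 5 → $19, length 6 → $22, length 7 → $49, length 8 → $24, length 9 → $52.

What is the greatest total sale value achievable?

59

Let r[k] be the best obtainable value from length k. For each k, try every first piece i and keep the best of price[i] + r[k−i].
r[1] = 4
r[2] = 10
r[3] = 15
r[4] = 24
r[5] = 28  (first piece 1, then r[4]=24)
r[6] = 34  (first piece 2, then r[4]=24)
r[7] = 49
r[8] = 53  (first piece 1, then r[7]=49)
r[9] = 59  (first piece 2, then r[7]=49)
One optimal cutting: 7 + 2 → $49 + $10 = $59.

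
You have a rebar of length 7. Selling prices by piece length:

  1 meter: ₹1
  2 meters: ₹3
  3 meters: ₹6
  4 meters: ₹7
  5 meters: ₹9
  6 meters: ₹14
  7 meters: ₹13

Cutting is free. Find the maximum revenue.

Build R[k] bottom-up: R[k] = max over allowed piece i of (p[i] + R[k−i]).
R[1] = 1
R[2] = 3
R[3] = 6
R[4] = 7  (first piece 1, then R[3]=6)
R[5] = 9  (first piece 2, then R[3]=6)
R[6] = 14
R[7] = 15  (first piece 1, then R[6]=14)
One optimal cutting: 6 + 1 → ₹14 + ₹1 = ₹15.

15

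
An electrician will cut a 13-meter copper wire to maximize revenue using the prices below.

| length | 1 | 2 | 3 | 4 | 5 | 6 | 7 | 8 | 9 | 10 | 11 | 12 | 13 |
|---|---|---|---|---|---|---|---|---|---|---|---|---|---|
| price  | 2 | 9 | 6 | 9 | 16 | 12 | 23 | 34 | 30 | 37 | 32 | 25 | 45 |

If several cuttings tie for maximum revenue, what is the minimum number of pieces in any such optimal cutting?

Build r[k] bottom-up: r[k] = max over allowed piece i of (p[i] + r[k−i]).
r[1] = 2
r[2] = 9
r[3] = 11  (first piece 1, then r[2]=9)
r[4] = 18  (first piece 2, then r[2]=9)
r[5] = 20  (first piece 1, then r[4]=18)
r[6] = 27  (first piece 2, then r[4]=18)
r[7] = 29  (first piece 1, then r[6]=27)
r[8] = 36  (first piece 2, then r[6]=27)
r[9] = 38  (first piece 1, then r[8]=36)
r[10] = 45  (first piece 2, then r[8]=36)
r[11] = 47  (first piece 1, then r[10]=45)
r[12] = 54  (first piece 2, then r[10]=45)
r[13] = 56  (first piece 1, then r[12]=54)
Maximum revenue is €56.
Now minimize piece count subject to staying optimal: for each k, pieces[k] = 1 + min over i with p[i]+r[k−i]=r[k] of pieces[k−i].
pieces[10] = 5
pieces[11] = 6
pieces[12] = 6
pieces[13] = 7

7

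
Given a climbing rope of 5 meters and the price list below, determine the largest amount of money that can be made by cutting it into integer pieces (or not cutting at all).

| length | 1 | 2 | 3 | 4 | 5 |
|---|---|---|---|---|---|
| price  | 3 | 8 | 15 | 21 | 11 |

24

Consider every possible first cut. r[k] is the best of p[i]+r[k−i] over all sellable i≤k.
r[1] = 3
r[2] = 8
r[3] = 15
r[4] = 21
r[5] = 24  (first piece 1, then r[4]=21)
One optimal cutting: 4 + 1 → €21 + €3 = €24.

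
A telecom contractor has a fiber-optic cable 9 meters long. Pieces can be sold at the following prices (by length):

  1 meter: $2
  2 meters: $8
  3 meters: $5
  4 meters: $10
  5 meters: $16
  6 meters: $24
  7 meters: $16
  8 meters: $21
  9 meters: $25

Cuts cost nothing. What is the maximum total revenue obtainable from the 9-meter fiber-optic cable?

34

Build r[k] bottom-up: r[k] = max over allowed piece i of (p[i] + r[k−i]).
r[1] = 2
r[2] = 8
r[3] = 10  (first piece 1, then r[2]=8)
r[4] = 16  (first piece 2, then r[2]=8)
r[5] = 18  (first piece 1, then r[4]=16)
r[6] = 24  (first piece 2, then r[4]=16)
r[7] = 26  (first piece 1, then r[6]=24)
r[8] = 32  (first piece 2, then r[6]=24)
r[9] = 34  (first piece 1, then r[8]=32)
One optimal cutting: 2 + 2 + 2 + 2 + 1 → $8 + $8 + $8 + $8 + $2 = $34.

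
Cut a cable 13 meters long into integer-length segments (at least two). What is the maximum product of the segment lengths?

108

Let m[k] be the best product for length k (with at least one cut). For each first piece i, the rest contributes max(k−i, m[k−i]).
m[2] = 1×max(1,0) = 1×1 = 1
m[3] = 1×max(2,1) = 1×2 = 2
m[4] = 2×max(2,1) = 2×2 = 4
m[5] = 2×max(3,2) = 2×3 = 6
m[6] = 3×max(3,2) = 3×3 = 9
m[7] = 2×max(5,6) = 2×6 = 12
m[8] = 2×max(6,9) = 2×9 = 18
m[9] = 3×max(6,9) = 3×9 = 27
m[10] = 2×max(8,18) = 2×18 = 36
m[11] = 2×max(9,27) = 2×27 = 54
m[12] = 3×max(9,27) = 3×27 = 81
m[13] = 2×max(11,54) = 2×54 = 108
One optimal split: 3 + 3 + 3 + 2 + 2; product 3×3×3×2×2 = 108.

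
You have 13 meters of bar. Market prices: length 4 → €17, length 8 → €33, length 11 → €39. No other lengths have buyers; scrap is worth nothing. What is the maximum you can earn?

51

Let best[k] be the best obtainable value from length k. For each k, try every first piece i and keep the best of price[i] + best[k−i].
best[1] = 0
best[2] = 0
best[3] = 0
best[4] = 17
best[5] = 17
best[6] = 17
best[7] = 17
best[8] = 34  (first piece 4, then best[4]=17)
best[9] = 34
best[10] = 34
best[11] = 39
best[12] = 51  (first piece 4, then best[8]=34)
best[13] = 51
One optimal cutting: pieces 4 + 4 + 4 with 1 meter of scrap → €51.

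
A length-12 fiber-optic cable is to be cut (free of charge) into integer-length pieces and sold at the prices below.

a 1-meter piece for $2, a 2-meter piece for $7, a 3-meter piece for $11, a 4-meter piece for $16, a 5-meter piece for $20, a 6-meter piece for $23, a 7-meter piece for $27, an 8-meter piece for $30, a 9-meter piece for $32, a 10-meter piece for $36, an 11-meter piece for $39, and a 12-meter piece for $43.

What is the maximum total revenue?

Consider every possible first cut. r[k] is the best of p[i]+r[k−i] over all sellable i≤k.
r[1] = 2
r[2] = max(2+2, 7+0) = 7
r[3] = max(2+7, 7+2, 11+0) = 11
r[4] = max(2+11, 7+7, 11+2, 16+0) = 16
r[5] = max(2+16, 7+11, 11+7, 16+2, 20+0) = 20
r[6] = max(2+20, 7+16, 11+11, 16+7, 20+2, 23+0) = 23
r[7] = max(2+23, 7+20, 11+16, …, 23+2, 27+0) = 27
r[8] = max(2+27, 7+23, 11+20, …, 27+2, 30+0) = 32
r[9] = max(2+32, 7+27, 11+23, …, 30+2, 32+0) = 36
r[10] = max(2+36, 7+32, 11+27, …, 32+2, 36+0) = 40
r[11] = max(2+40, 7+36, 11+32, …, 36+2, 39+0) = 43
r[12] = max(2+43, 7+40, 11+36, …, 39+2, 43+0) = 48
One optimal cutting: 4 + 4 + 4 → $16 + $16 + $16 = $48.

48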